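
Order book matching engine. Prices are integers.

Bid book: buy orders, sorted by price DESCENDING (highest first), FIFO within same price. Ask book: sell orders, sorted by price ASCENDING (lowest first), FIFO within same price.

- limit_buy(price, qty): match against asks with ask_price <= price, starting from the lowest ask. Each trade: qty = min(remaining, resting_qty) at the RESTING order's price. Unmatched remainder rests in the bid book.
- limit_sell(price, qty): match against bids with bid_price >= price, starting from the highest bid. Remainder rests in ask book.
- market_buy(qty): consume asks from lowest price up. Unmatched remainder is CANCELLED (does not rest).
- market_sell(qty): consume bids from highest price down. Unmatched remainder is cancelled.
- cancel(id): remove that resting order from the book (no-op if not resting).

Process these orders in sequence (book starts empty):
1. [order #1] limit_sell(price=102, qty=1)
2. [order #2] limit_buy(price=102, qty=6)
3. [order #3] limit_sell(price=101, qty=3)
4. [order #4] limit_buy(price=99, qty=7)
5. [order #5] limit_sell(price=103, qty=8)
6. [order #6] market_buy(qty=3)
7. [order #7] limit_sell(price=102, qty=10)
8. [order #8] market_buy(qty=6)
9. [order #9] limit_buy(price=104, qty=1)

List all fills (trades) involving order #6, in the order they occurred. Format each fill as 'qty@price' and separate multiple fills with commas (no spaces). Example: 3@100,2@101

After op 1 [order #1] limit_sell(price=102, qty=1): fills=none; bids=[-] asks=[#1:1@102]
After op 2 [order #2] limit_buy(price=102, qty=6): fills=#2x#1:1@102; bids=[#2:5@102] asks=[-]
After op 3 [order #3] limit_sell(price=101, qty=3): fills=#2x#3:3@102; bids=[#2:2@102] asks=[-]
After op 4 [order #4] limit_buy(price=99, qty=7): fills=none; bids=[#2:2@102 #4:7@99] asks=[-]
After op 5 [order #5] limit_sell(price=103, qty=8): fills=none; bids=[#2:2@102 #4:7@99] asks=[#5:8@103]
After op 6 [order #6] market_buy(qty=3): fills=#6x#5:3@103; bids=[#2:2@102 #4:7@99] asks=[#5:5@103]
After op 7 [order #7] limit_sell(price=102, qty=10): fills=#2x#7:2@102; bids=[#4:7@99] asks=[#7:8@102 #5:5@103]
After op 8 [order #8] market_buy(qty=6): fills=#8x#7:6@102; bids=[#4:7@99] asks=[#7:2@102 #5:5@103]
After op 9 [order #9] limit_buy(price=104, qty=1): fills=#9x#7:1@102; bids=[#4:7@99] asks=[#7:1@102 #5:5@103]

Answer: 3@103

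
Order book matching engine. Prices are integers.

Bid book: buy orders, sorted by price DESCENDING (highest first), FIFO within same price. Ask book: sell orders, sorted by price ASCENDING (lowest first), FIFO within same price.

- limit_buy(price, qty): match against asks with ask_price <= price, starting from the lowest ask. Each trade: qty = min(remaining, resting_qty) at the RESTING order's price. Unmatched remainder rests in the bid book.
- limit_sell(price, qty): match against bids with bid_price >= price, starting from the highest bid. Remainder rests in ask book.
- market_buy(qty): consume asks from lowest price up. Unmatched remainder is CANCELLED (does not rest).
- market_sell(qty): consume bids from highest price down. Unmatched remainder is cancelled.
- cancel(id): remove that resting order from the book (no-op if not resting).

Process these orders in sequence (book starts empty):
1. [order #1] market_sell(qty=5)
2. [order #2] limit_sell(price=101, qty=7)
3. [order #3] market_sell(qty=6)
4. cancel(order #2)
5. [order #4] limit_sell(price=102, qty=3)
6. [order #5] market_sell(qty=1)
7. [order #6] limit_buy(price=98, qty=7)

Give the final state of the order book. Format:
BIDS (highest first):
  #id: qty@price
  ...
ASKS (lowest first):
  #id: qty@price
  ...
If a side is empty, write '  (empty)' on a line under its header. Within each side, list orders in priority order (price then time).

After op 1 [order #1] market_sell(qty=5): fills=none; bids=[-] asks=[-]
After op 2 [order #2] limit_sell(price=101, qty=7): fills=none; bids=[-] asks=[#2:7@101]
After op 3 [order #3] market_sell(qty=6): fills=none; bids=[-] asks=[#2:7@101]
After op 4 cancel(order #2): fills=none; bids=[-] asks=[-]
After op 5 [order #4] limit_sell(price=102, qty=3): fills=none; bids=[-] asks=[#4:3@102]
After op 6 [order #5] market_sell(qty=1): fills=none; bids=[-] asks=[#4:3@102]
After op 7 [order #6] limit_buy(price=98, qty=7): fills=none; bids=[#6:7@98] asks=[#4:3@102]

Answer: BIDS (highest first):
  #6: 7@98
ASKS (lowest first):
  #4: 3@102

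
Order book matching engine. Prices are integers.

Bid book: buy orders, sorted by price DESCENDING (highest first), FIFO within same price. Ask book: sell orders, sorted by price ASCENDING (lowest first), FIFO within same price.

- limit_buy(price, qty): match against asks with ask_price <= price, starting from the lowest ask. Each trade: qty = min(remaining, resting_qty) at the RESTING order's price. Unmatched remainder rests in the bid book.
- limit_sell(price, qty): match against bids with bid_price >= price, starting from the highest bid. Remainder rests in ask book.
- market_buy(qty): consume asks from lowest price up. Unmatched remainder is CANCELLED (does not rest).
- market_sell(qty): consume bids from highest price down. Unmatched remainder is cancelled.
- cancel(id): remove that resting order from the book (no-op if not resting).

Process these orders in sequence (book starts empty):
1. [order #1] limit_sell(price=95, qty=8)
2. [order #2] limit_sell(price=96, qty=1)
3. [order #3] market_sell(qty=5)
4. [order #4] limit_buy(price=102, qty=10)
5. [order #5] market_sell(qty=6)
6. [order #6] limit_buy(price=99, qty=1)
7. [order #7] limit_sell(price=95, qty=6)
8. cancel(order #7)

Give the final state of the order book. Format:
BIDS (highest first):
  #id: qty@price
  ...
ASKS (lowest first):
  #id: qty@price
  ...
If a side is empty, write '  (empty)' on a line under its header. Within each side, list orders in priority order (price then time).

After op 1 [order #1] limit_sell(price=95, qty=8): fills=none; bids=[-] asks=[#1:8@95]
After op 2 [order #2] limit_sell(price=96, qty=1): fills=none; bids=[-] asks=[#1:8@95 #2:1@96]
After op 3 [order #3] market_sell(qty=5): fills=none; bids=[-] asks=[#1:8@95 #2:1@96]
After op 4 [order #4] limit_buy(price=102, qty=10): fills=#4x#1:8@95 #4x#2:1@96; bids=[#4:1@102] asks=[-]
After op 5 [order #5] market_sell(qty=6): fills=#4x#5:1@102; bids=[-] asks=[-]
After op 6 [order #6] limit_buy(price=99, qty=1): fills=none; bids=[#6:1@99] asks=[-]
After op 7 [order #7] limit_sell(price=95, qty=6): fills=#6x#7:1@99; bids=[-] asks=[#7:5@95]
After op 8 cancel(order #7): fills=none; bids=[-] asks=[-]

Answer: BIDS (highest first):
  (empty)
ASKS (lowest first):
  (empty)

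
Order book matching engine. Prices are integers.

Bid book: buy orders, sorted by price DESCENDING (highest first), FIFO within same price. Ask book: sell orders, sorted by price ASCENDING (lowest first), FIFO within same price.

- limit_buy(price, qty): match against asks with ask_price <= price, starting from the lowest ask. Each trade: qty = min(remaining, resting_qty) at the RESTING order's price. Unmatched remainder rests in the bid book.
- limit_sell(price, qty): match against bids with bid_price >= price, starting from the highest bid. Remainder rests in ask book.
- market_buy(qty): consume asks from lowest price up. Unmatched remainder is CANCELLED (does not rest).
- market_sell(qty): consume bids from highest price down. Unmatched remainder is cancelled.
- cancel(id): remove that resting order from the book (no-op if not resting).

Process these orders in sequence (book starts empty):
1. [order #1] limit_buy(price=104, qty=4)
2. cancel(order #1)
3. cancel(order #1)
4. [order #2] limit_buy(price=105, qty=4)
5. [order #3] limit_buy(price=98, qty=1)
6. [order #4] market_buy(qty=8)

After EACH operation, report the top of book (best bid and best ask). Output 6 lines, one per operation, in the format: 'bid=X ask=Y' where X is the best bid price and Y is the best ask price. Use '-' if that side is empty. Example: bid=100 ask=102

Answer: bid=104 ask=-
bid=- ask=-
bid=- ask=-
bid=105 ask=-
bid=105 ask=-
bid=105 ask=-

Derivation:
After op 1 [order #1] limit_buy(price=104, qty=4): fills=none; bids=[#1:4@104] asks=[-]
After op 2 cancel(order #1): fills=none; bids=[-] asks=[-]
After op 3 cancel(order #1): fills=none; bids=[-] asks=[-]
After op 4 [order #2] limit_buy(price=105, qty=4): fills=none; bids=[#2:4@105] asks=[-]
After op 5 [order #3] limit_buy(price=98, qty=1): fills=none; bids=[#2:4@105 #3:1@98] asks=[-]
After op 6 [order #4] market_buy(qty=8): fills=none; bids=[#2:4@105 #3:1@98] asks=[-]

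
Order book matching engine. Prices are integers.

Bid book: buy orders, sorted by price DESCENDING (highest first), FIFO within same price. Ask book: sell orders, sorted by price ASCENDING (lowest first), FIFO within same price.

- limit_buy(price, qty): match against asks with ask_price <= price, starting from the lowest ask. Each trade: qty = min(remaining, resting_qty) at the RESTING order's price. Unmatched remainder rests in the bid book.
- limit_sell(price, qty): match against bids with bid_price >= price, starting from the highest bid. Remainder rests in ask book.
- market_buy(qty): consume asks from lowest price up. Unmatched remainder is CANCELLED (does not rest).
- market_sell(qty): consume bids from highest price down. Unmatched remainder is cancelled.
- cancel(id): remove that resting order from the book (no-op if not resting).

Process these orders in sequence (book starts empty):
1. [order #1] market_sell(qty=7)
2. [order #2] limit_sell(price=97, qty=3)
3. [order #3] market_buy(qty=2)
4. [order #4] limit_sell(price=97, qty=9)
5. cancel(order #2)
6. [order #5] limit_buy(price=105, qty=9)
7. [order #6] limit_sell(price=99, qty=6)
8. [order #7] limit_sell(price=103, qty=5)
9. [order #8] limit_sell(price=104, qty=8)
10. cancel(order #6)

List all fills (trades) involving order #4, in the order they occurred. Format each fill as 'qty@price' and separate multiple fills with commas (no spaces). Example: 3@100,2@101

Answer: 9@97

Derivation:
After op 1 [order #1] market_sell(qty=7): fills=none; bids=[-] asks=[-]
After op 2 [order #2] limit_sell(price=97, qty=3): fills=none; bids=[-] asks=[#2:3@97]
After op 3 [order #3] market_buy(qty=2): fills=#3x#2:2@97; bids=[-] asks=[#2:1@97]
After op 4 [order #4] limit_sell(price=97, qty=9): fills=none; bids=[-] asks=[#2:1@97 #4:9@97]
After op 5 cancel(order #2): fills=none; bids=[-] asks=[#4:9@97]
After op 6 [order #5] limit_buy(price=105, qty=9): fills=#5x#4:9@97; bids=[-] asks=[-]
After op 7 [order #6] limit_sell(price=99, qty=6): fills=none; bids=[-] asks=[#6:6@99]
After op 8 [order #7] limit_sell(price=103, qty=5): fills=none; bids=[-] asks=[#6:6@99 #7:5@103]
After op 9 [order #8] limit_sell(price=104, qty=8): fills=none; bids=[-] asks=[#6:6@99 #7:5@103 #8:8@104]
After op 10 cancel(order #6): fills=none; bids=[-] asks=[#7:5@103 #8:8@104]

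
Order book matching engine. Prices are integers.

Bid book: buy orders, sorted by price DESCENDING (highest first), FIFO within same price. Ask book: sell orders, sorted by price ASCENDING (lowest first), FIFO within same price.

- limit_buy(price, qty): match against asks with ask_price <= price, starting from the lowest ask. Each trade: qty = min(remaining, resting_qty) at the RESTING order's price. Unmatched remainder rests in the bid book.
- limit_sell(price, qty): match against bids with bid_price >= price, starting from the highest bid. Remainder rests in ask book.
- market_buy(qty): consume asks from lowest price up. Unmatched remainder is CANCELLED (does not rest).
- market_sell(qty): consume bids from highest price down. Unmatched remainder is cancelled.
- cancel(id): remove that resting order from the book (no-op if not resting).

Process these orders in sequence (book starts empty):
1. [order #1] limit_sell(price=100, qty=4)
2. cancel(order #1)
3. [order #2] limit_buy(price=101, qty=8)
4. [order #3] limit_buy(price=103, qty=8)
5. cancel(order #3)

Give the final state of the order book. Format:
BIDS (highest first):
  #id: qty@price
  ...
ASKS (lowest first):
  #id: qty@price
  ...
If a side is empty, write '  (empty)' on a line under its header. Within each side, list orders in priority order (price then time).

Answer: BIDS (highest first):
  #2: 8@101
ASKS (lowest first):
  (empty)

Derivation:
After op 1 [order #1] limit_sell(price=100, qty=4): fills=none; bids=[-] asks=[#1:4@100]
After op 2 cancel(order #1): fills=none; bids=[-] asks=[-]
After op 3 [order #2] limit_buy(price=101, qty=8): fills=none; bids=[#2:8@101] asks=[-]
After op 4 [order #3] limit_buy(price=103, qty=8): fills=none; bids=[#3:8@103 #2:8@101] asks=[-]
After op 5 cancel(order #3): fills=none; bids=[#2:8@101] asks=[-]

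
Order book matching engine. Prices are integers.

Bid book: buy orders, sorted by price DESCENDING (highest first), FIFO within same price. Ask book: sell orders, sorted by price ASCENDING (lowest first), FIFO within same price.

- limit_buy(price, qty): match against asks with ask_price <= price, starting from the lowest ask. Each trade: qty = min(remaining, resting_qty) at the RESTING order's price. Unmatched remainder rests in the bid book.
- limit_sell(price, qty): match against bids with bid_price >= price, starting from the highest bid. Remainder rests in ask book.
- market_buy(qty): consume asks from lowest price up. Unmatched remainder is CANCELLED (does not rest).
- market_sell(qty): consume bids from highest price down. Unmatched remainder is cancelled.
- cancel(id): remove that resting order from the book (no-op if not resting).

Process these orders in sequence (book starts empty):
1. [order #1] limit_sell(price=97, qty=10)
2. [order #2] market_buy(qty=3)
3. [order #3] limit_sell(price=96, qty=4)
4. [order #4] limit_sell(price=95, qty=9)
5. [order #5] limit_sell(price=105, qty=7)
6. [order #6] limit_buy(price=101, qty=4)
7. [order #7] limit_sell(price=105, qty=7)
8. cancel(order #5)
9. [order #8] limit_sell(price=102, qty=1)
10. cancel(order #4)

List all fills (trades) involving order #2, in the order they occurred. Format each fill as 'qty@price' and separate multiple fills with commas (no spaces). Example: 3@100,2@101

Answer: 3@97

Derivation:
After op 1 [order #1] limit_sell(price=97, qty=10): fills=none; bids=[-] asks=[#1:10@97]
After op 2 [order #2] market_buy(qty=3): fills=#2x#1:3@97; bids=[-] asks=[#1:7@97]
After op 3 [order #3] limit_sell(price=96, qty=4): fills=none; bids=[-] asks=[#3:4@96 #1:7@97]
After op 4 [order #4] limit_sell(price=95, qty=9): fills=none; bids=[-] asks=[#4:9@95 #3:4@96 #1:7@97]
After op 5 [order #5] limit_sell(price=105, qty=7): fills=none; bids=[-] asks=[#4:9@95 #3:4@96 #1:7@97 #5:7@105]
After op 6 [order #6] limit_buy(price=101, qty=4): fills=#6x#4:4@95; bids=[-] asks=[#4:5@95 #3:4@96 #1:7@97 #5:7@105]
After op 7 [order #7] limit_sell(price=105, qty=7): fills=none; bids=[-] asks=[#4:5@95 #3:4@96 #1:7@97 #5:7@105 #7:7@105]
After op 8 cancel(order #5): fills=none; bids=[-] asks=[#4:5@95 #3:4@96 #1:7@97 #7:7@105]
After op 9 [order #8] limit_sell(price=102, qty=1): fills=none; bids=[-] asks=[#4:5@95 #3:4@96 #1:7@97 #8:1@102 #7:7@105]
After op 10 cancel(order #4): fills=none; bids=[-] asks=[#3:4@96 #1:7@97 #8:1@102 #7:7@105]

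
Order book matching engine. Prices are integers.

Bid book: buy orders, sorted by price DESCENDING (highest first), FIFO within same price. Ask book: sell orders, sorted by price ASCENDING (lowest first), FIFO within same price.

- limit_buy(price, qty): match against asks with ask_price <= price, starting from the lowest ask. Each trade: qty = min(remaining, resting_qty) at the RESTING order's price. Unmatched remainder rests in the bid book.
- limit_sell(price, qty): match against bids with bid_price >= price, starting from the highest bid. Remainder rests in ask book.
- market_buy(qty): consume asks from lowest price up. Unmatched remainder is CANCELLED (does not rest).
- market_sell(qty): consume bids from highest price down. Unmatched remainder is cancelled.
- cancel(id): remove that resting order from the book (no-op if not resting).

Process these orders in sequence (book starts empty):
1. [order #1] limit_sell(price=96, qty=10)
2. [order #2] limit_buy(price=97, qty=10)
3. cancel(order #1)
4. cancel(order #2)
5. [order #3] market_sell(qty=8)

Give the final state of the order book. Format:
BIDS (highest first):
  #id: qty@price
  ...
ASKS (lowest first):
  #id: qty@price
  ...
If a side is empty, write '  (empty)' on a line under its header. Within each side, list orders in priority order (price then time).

Answer: BIDS (highest first):
  (empty)
ASKS (lowest first):
  (empty)

Derivation:
After op 1 [order #1] limit_sell(price=96, qty=10): fills=none; bids=[-] asks=[#1:10@96]
After op 2 [order #2] limit_buy(price=97, qty=10): fills=#2x#1:10@96; bids=[-] asks=[-]
After op 3 cancel(order #1): fills=none; bids=[-] asks=[-]
After op 4 cancel(order #2): fills=none; bids=[-] asks=[-]
After op 5 [order #3] market_sell(qty=8): fills=none; bids=[-] asks=[-]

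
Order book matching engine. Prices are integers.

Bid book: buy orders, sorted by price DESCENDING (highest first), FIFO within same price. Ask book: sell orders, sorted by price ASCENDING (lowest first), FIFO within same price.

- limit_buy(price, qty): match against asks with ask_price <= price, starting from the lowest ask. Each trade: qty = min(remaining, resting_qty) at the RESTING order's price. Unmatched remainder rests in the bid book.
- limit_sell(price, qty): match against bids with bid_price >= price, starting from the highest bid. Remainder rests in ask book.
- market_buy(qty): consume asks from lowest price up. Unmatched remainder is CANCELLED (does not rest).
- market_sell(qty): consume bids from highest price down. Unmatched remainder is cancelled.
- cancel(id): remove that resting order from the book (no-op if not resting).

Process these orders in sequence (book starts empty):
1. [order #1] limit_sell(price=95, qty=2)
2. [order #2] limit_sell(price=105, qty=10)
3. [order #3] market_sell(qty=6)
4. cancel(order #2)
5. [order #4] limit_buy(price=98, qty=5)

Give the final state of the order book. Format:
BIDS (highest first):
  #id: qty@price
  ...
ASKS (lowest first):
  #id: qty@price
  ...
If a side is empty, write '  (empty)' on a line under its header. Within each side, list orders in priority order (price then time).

After op 1 [order #1] limit_sell(price=95, qty=2): fills=none; bids=[-] asks=[#1:2@95]
After op 2 [order #2] limit_sell(price=105, qty=10): fills=none; bids=[-] asks=[#1:2@95 #2:10@105]
After op 3 [order #3] market_sell(qty=6): fills=none; bids=[-] asks=[#1:2@95 #2:10@105]
After op 4 cancel(order #2): fills=none; bids=[-] asks=[#1:2@95]
After op 5 [order #4] limit_buy(price=98, qty=5): fills=#4x#1:2@95; bids=[#4:3@98] asks=[-]

Answer: BIDS (highest first):
  #4: 3@98
ASKS (lowest first):
  (empty)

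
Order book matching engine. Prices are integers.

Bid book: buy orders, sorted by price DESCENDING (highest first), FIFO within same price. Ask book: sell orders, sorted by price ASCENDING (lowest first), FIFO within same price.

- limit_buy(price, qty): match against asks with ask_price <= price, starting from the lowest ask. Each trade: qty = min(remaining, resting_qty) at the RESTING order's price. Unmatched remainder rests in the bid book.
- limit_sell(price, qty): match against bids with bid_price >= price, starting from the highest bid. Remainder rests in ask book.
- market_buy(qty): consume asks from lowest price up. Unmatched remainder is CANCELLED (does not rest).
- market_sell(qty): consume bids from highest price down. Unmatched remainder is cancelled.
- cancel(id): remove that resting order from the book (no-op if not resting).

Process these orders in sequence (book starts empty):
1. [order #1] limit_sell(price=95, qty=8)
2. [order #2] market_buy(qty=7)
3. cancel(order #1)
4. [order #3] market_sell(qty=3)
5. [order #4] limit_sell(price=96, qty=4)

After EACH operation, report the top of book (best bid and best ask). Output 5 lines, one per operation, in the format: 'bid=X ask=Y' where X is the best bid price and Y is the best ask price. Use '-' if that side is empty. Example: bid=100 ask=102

After op 1 [order #1] limit_sell(price=95, qty=8): fills=none; bids=[-] asks=[#1:8@95]
After op 2 [order #2] market_buy(qty=7): fills=#2x#1:7@95; bids=[-] asks=[#1:1@95]
After op 3 cancel(order #1): fills=none; bids=[-] asks=[-]
After op 4 [order #3] market_sell(qty=3): fills=none; bids=[-] asks=[-]
After op 5 [order #4] limit_sell(price=96, qty=4): fills=none; bids=[-] asks=[#4:4@96]

Answer: bid=- ask=95
bid=- ask=95
bid=- ask=-
bid=- ask=-
bid=- ask=96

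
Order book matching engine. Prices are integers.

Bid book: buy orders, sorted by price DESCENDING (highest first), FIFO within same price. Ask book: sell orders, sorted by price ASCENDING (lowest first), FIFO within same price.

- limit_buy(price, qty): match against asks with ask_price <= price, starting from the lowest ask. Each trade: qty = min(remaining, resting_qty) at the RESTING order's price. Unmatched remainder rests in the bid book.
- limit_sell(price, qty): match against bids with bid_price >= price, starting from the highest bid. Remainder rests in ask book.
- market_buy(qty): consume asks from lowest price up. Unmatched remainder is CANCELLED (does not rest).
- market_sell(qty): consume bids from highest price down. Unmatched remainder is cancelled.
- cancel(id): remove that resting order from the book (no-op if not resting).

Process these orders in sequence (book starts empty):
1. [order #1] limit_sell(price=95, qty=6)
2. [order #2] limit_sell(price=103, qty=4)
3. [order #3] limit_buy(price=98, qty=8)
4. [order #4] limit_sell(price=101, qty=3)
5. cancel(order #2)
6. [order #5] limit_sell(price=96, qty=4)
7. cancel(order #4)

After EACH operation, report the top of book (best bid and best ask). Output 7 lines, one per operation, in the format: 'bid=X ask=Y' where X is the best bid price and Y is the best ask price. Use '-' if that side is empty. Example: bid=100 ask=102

Answer: bid=- ask=95
bid=- ask=95
bid=98 ask=103
bid=98 ask=101
bid=98 ask=101
bid=- ask=96
bid=- ask=96

Derivation:
After op 1 [order #1] limit_sell(price=95, qty=6): fills=none; bids=[-] asks=[#1:6@95]
After op 2 [order #2] limit_sell(price=103, qty=4): fills=none; bids=[-] asks=[#1:6@95 #2:4@103]
After op 3 [order #3] limit_buy(price=98, qty=8): fills=#3x#1:6@95; bids=[#3:2@98] asks=[#2:4@103]
After op 4 [order #4] limit_sell(price=101, qty=3): fills=none; bids=[#3:2@98] asks=[#4:3@101 #2:4@103]
After op 5 cancel(order #2): fills=none; bids=[#3:2@98] asks=[#4:3@101]
After op 6 [order #5] limit_sell(price=96, qty=4): fills=#3x#5:2@98; bids=[-] asks=[#5:2@96 #4:3@101]
After op 7 cancel(order #4): fills=none; bids=[-] asks=[#5:2@96]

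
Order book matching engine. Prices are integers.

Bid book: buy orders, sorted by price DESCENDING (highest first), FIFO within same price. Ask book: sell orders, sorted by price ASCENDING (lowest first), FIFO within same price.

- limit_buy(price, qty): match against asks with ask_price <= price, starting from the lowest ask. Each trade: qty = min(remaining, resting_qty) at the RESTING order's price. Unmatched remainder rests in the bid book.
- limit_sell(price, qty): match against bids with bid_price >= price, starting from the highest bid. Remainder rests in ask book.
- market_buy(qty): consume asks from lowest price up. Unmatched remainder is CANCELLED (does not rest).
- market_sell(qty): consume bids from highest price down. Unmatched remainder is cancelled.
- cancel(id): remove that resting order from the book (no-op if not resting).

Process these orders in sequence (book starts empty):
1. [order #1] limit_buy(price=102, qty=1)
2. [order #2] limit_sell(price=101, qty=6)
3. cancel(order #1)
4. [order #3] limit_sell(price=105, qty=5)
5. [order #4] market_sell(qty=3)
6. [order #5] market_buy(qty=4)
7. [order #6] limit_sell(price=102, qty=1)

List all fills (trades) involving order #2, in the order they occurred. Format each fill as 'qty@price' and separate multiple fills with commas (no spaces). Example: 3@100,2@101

After op 1 [order #1] limit_buy(price=102, qty=1): fills=none; bids=[#1:1@102] asks=[-]
After op 2 [order #2] limit_sell(price=101, qty=6): fills=#1x#2:1@102; bids=[-] asks=[#2:5@101]
After op 3 cancel(order #1): fills=none; bids=[-] asks=[#2:5@101]
After op 4 [order #3] limit_sell(price=105, qty=5): fills=none; bids=[-] asks=[#2:5@101 #3:5@105]
After op 5 [order #4] market_sell(qty=3): fills=none; bids=[-] asks=[#2:5@101 #3:5@105]
After op 6 [order #5] market_buy(qty=4): fills=#5x#2:4@101; bids=[-] asks=[#2:1@101 #3:5@105]
After op 7 [order #6] limit_sell(price=102, qty=1): fills=none; bids=[-] asks=[#2:1@101 #6:1@102 #3:5@105]

Answer: 1@102,4@101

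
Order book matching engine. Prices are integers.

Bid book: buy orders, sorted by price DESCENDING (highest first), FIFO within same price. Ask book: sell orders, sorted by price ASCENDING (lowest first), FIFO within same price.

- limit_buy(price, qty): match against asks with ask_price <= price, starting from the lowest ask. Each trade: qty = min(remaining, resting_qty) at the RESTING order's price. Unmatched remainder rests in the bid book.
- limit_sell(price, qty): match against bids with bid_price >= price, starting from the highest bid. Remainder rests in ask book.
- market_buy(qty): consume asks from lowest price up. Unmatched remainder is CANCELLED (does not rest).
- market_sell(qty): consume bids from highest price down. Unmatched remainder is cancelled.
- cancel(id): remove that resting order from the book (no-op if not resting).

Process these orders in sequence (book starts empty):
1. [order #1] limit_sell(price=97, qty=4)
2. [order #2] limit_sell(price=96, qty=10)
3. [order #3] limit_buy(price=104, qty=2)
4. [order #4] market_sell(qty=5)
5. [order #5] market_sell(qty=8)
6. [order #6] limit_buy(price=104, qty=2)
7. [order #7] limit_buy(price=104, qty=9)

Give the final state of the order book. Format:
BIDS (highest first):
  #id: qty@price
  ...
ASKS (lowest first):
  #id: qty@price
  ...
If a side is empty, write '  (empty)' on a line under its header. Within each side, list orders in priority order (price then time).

Answer: BIDS (highest first):
  (empty)
ASKS (lowest first):
  #1: 1@97

Derivation:
After op 1 [order #1] limit_sell(price=97, qty=4): fills=none; bids=[-] asks=[#1:4@97]
After op 2 [order #2] limit_sell(price=96, qty=10): fills=none; bids=[-] asks=[#2:10@96 #1:4@97]
After op 3 [order #3] limit_buy(price=104, qty=2): fills=#3x#2:2@96; bids=[-] asks=[#2:8@96 #1:4@97]
After op 4 [order #4] market_sell(qty=5): fills=none; bids=[-] asks=[#2:8@96 #1:4@97]
After op 5 [order #5] market_sell(qty=8): fills=none; bids=[-] asks=[#2:8@96 #1:4@97]
After op 6 [order #6] limit_buy(price=104, qty=2): fills=#6x#2:2@96; bids=[-] asks=[#2:6@96 #1:4@97]
After op 7 [order #7] limit_buy(price=104, qty=9): fills=#7x#2:6@96 #7x#1:3@97; bids=[-] asks=[#1:1@97]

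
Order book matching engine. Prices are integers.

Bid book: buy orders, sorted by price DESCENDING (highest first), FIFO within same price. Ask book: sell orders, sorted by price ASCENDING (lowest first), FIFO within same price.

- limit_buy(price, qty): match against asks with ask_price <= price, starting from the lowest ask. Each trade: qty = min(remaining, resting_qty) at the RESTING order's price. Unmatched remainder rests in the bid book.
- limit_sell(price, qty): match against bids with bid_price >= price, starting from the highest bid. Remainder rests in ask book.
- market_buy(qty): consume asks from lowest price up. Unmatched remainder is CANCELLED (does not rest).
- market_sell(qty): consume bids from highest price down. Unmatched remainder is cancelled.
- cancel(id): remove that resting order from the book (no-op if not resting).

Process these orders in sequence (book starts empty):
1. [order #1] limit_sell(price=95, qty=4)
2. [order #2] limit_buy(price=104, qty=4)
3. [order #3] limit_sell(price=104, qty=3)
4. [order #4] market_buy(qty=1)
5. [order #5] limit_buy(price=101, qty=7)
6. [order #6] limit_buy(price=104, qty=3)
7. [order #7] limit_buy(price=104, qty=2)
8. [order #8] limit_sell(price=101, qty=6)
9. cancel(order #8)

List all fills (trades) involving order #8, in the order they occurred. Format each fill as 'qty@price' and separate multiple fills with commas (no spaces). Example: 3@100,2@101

After op 1 [order #1] limit_sell(price=95, qty=4): fills=none; bids=[-] asks=[#1:4@95]
After op 2 [order #2] limit_buy(price=104, qty=4): fills=#2x#1:4@95; bids=[-] asks=[-]
After op 3 [order #3] limit_sell(price=104, qty=3): fills=none; bids=[-] asks=[#3:3@104]
After op 4 [order #4] market_buy(qty=1): fills=#4x#3:1@104; bids=[-] asks=[#3:2@104]
After op 5 [order #5] limit_buy(price=101, qty=7): fills=none; bids=[#5:7@101] asks=[#3:2@104]
After op 6 [order #6] limit_buy(price=104, qty=3): fills=#6x#3:2@104; bids=[#6:1@104 #5:7@101] asks=[-]
After op 7 [order #7] limit_buy(price=104, qty=2): fills=none; bids=[#6:1@104 #7:2@104 #5:7@101] asks=[-]
After op 8 [order #8] limit_sell(price=101, qty=6): fills=#6x#8:1@104 #7x#8:2@104 #5x#8:3@101; bids=[#5:4@101] asks=[-]
After op 9 cancel(order #8): fills=none; bids=[#5:4@101] asks=[-]

Answer: 1@104,2@104,3@101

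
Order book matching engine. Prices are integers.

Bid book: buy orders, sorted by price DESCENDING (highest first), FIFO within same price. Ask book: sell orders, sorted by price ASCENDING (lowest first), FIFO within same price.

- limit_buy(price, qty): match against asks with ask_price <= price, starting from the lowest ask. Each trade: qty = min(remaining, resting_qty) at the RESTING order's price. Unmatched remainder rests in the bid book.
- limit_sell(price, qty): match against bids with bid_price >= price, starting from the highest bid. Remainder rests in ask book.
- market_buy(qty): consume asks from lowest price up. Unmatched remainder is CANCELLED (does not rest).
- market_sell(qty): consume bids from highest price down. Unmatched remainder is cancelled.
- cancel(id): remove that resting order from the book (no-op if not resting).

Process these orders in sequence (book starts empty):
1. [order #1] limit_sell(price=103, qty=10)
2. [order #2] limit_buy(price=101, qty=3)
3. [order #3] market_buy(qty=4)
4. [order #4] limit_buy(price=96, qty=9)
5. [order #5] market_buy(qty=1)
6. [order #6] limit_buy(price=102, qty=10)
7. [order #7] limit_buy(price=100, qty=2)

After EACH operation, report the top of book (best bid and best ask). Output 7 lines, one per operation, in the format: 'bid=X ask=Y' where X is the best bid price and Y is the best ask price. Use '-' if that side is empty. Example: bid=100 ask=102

Answer: bid=- ask=103
bid=101 ask=103
bid=101 ask=103
bid=101 ask=103
bid=101 ask=103
bid=102 ask=103
bid=102 ask=103

Derivation:
After op 1 [order #1] limit_sell(price=103, qty=10): fills=none; bids=[-] asks=[#1:10@103]
After op 2 [order #2] limit_buy(price=101, qty=3): fills=none; bids=[#2:3@101] asks=[#1:10@103]
After op 3 [order #3] market_buy(qty=4): fills=#3x#1:4@103; bids=[#2:3@101] asks=[#1:6@103]
After op 4 [order #4] limit_buy(price=96, qty=9): fills=none; bids=[#2:3@101 #4:9@96] asks=[#1:6@103]
After op 5 [order #5] market_buy(qty=1): fills=#5x#1:1@103; bids=[#2:3@101 #4:9@96] asks=[#1:5@103]
After op 6 [order #6] limit_buy(price=102, qty=10): fills=none; bids=[#6:10@102 #2:3@101 #4:9@96] asks=[#1:5@103]
After op 7 [order #7] limit_buy(price=100, qty=2): fills=none; bids=[#6:10@102 #2:3@101 #7:2@100 #4:9@96] asks=[#1:5@103]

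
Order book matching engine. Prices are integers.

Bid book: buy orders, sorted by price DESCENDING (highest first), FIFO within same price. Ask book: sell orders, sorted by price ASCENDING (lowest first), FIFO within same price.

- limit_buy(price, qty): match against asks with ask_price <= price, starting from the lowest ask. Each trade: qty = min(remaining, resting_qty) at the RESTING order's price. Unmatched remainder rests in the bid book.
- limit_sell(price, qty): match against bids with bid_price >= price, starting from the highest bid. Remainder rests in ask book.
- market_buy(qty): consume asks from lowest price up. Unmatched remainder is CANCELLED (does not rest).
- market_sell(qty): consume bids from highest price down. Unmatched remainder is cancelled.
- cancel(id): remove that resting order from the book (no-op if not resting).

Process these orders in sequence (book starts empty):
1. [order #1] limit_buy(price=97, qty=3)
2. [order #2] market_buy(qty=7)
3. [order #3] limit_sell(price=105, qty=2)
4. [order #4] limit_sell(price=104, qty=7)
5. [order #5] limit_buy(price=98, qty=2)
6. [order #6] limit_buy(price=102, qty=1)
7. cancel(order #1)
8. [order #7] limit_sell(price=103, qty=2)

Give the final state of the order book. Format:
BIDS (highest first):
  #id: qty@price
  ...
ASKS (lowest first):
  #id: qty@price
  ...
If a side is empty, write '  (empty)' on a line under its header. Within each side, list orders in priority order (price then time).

After op 1 [order #1] limit_buy(price=97, qty=3): fills=none; bids=[#1:3@97] asks=[-]
After op 2 [order #2] market_buy(qty=7): fills=none; bids=[#1:3@97] asks=[-]
After op 3 [order #3] limit_sell(price=105, qty=2): fills=none; bids=[#1:3@97] asks=[#3:2@105]
After op 4 [order #4] limit_sell(price=104, qty=7): fills=none; bids=[#1:3@97] asks=[#4:7@104 #3:2@105]
After op 5 [order #5] limit_buy(price=98, qty=2): fills=none; bids=[#5:2@98 #1:3@97] asks=[#4:7@104 #3:2@105]
After op 6 [order #6] limit_buy(price=102, qty=1): fills=none; bids=[#6:1@102 #5:2@98 #1:3@97] asks=[#4:7@104 #3:2@105]
After op 7 cancel(order #1): fills=none; bids=[#6:1@102 #5:2@98] asks=[#4:7@104 #3:2@105]
After op 8 [order #7] limit_sell(price=103, qty=2): fills=none; bids=[#6:1@102 #5:2@98] asks=[#7:2@103 #4:7@104 #3:2@105]

Answer: BIDS (highest first):
  #6: 1@102
  #5: 2@98
ASKS (lowest first):
  #7: 2@103
  #4: 7@104
  #3: 2@105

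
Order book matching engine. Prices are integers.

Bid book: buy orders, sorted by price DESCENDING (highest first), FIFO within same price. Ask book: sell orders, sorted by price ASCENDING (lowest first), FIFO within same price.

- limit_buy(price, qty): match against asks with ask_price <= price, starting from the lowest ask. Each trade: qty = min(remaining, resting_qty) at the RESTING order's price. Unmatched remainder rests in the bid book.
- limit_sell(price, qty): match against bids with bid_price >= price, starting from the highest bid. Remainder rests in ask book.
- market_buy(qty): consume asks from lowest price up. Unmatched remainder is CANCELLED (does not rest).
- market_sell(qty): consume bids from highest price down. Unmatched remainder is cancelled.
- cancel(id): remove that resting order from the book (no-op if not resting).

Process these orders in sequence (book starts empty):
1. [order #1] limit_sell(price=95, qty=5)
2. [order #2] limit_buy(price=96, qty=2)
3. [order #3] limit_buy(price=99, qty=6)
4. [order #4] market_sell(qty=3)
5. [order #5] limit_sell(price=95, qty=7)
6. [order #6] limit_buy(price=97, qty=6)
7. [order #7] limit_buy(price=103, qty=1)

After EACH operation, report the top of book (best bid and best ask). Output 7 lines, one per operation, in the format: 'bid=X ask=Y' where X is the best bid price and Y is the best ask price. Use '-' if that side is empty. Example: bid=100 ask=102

After op 1 [order #1] limit_sell(price=95, qty=5): fills=none; bids=[-] asks=[#1:5@95]
After op 2 [order #2] limit_buy(price=96, qty=2): fills=#2x#1:2@95; bids=[-] asks=[#1:3@95]
After op 3 [order #3] limit_buy(price=99, qty=6): fills=#3x#1:3@95; bids=[#3:3@99] asks=[-]
After op 4 [order #4] market_sell(qty=3): fills=#3x#4:3@99; bids=[-] asks=[-]
After op 5 [order #5] limit_sell(price=95, qty=7): fills=none; bids=[-] asks=[#5:7@95]
After op 6 [order #6] limit_buy(price=97, qty=6): fills=#6x#5:6@95; bids=[-] asks=[#5:1@95]
After op 7 [order #7] limit_buy(price=103, qty=1): fills=#7x#5:1@95; bids=[-] asks=[-]

Answer: bid=- ask=95
bid=- ask=95
bid=99 ask=-
bid=- ask=-
bid=- ask=95
bid=- ask=95
bid=- ask=-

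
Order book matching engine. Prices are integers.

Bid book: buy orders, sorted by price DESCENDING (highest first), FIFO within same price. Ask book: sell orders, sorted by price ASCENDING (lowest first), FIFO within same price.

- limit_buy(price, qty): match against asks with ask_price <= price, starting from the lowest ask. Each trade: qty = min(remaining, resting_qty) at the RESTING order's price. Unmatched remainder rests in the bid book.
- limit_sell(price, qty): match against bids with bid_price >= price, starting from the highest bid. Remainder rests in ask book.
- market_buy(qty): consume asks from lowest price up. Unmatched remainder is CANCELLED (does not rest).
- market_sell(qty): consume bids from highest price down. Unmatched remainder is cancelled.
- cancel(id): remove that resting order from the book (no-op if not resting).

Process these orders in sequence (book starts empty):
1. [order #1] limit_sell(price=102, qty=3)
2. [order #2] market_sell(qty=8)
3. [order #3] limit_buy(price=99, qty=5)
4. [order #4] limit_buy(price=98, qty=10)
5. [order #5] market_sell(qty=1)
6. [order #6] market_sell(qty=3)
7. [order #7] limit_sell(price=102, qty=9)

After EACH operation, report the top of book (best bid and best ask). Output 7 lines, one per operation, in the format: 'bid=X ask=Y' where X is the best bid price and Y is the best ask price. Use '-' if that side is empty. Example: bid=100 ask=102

After op 1 [order #1] limit_sell(price=102, qty=3): fills=none; bids=[-] asks=[#1:3@102]
After op 2 [order #2] market_sell(qty=8): fills=none; bids=[-] asks=[#1:3@102]
After op 3 [order #3] limit_buy(price=99, qty=5): fills=none; bids=[#3:5@99] asks=[#1:3@102]
After op 4 [order #4] limit_buy(price=98, qty=10): fills=none; bids=[#3:5@99 #4:10@98] asks=[#1:3@102]
After op 5 [order #5] market_sell(qty=1): fills=#3x#5:1@99; bids=[#3:4@99 #4:10@98] asks=[#1:3@102]
After op 6 [order #6] market_sell(qty=3): fills=#3x#6:3@99; bids=[#3:1@99 #4:10@98] asks=[#1:3@102]
After op 7 [order #7] limit_sell(price=102, qty=9): fills=none; bids=[#3:1@99 #4:10@98] asks=[#1:3@102 #7:9@102]

Answer: bid=- ask=102
bid=- ask=102
bid=99 ask=102
bid=99 ask=102
bid=99 ask=102
bid=99 ask=102
bid=99 ask=102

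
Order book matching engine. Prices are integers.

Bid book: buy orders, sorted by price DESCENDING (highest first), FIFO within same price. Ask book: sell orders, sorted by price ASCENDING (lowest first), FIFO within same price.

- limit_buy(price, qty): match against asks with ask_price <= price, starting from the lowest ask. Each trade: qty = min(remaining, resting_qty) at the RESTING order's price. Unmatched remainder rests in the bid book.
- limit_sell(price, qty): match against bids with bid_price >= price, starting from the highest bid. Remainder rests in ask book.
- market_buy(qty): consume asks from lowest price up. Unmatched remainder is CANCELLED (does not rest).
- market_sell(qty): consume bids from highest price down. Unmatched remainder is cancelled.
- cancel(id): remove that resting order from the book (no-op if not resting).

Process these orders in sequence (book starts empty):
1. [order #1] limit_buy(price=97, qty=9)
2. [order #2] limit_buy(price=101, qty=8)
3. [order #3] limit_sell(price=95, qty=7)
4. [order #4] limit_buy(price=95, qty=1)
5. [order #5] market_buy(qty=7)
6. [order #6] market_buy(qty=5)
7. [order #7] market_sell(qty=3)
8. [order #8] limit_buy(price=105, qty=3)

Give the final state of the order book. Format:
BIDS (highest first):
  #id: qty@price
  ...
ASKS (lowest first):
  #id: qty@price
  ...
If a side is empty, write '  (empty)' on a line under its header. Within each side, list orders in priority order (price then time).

Answer: BIDS (highest first):
  #8: 3@105
  #1: 7@97
  #4: 1@95
ASKS (lowest first):
  (empty)

Derivation:
After op 1 [order #1] limit_buy(price=97, qty=9): fills=none; bids=[#1:9@97] asks=[-]
After op 2 [order #2] limit_buy(price=101, qty=8): fills=none; bids=[#2:8@101 #1:9@97] asks=[-]
After op 3 [order #3] limit_sell(price=95, qty=7): fills=#2x#3:7@101; bids=[#2:1@101 #1:9@97] asks=[-]
After op 4 [order #4] limit_buy(price=95, qty=1): fills=none; bids=[#2:1@101 #1:9@97 #4:1@95] asks=[-]
After op 5 [order #5] market_buy(qty=7): fills=none; bids=[#2:1@101 #1:9@97 #4:1@95] asks=[-]
After op 6 [order #6] market_buy(qty=5): fills=none; bids=[#2:1@101 #1:9@97 #4:1@95] asks=[-]
After op 7 [order #7] market_sell(qty=3): fills=#2x#7:1@101 #1x#7:2@97; bids=[#1:7@97 #4:1@95] asks=[-]
After op 8 [order #8] limit_buy(price=105, qty=3): fills=none; bids=[#8:3@105 #1:7@97 #4:1@95] asks=[-]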